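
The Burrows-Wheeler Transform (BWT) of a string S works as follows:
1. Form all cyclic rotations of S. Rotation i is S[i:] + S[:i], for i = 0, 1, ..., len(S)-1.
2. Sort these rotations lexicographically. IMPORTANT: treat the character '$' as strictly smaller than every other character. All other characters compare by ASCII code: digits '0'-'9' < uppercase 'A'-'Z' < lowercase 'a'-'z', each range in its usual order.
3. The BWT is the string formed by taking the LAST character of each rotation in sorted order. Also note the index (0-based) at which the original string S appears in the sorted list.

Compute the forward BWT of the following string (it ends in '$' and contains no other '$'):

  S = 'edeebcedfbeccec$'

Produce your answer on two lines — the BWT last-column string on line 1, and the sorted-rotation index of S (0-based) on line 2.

Answer: cefeecbeeecb$cdd
12

Derivation:
All 16 rotations (rotation i = S[i:]+S[:i]):
  rot[0] = edeebcedfbeccec$
  rot[1] = deebcedfbeccec$e
  rot[2] = eebcedfbeccec$ed
  rot[3] = ebcedfbeccec$ede
  rot[4] = bcedfbeccec$edee
  rot[5] = cedfbeccec$edeeb
  rot[6] = edfbeccec$edeebc
  rot[7] = dfbeccec$edeebce
  rot[8] = fbeccec$edeebced
  rot[9] = beccec$edeebcedf
  rot[10] = eccec$edeebcedfb
  rot[11] = ccec$edeebcedfbe
  rot[12] = cec$edeebcedfbec
  rot[13] = ec$edeebcedfbecc
  rot[14] = c$edeebcedfbecce
  rot[15] = $edeebcedfbeccec
Sorted (with $ < everything):
  sorted[0] = $edeebcedfbeccec  (last char: 'c')
  sorted[1] = bcedfbeccec$edee  (last char: 'e')
  sorted[2] = beccec$edeebcedf  (last char: 'f')
  sorted[3] = c$edeebcedfbecce  (last char: 'e')
  sorted[4] = ccec$edeebcedfbe  (last char: 'e')
  sorted[5] = cec$edeebcedfbec  (last char: 'c')
  sorted[6] = cedfbeccec$edeeb  (last char: 'b')
  sorted[7] = deebcedfbeccec$e  (last char: 'e')
  sorted[8] = dfbeccec$edeebce  (last char: 'e')
  sorted[9] = ebcedfbeccec$ede  (last char: 'e')
  sorted[10] = ec$edeebcedfbecc  (last char: 'c')
  sorted[11] = eccec$edeebcedfb  (last char: 'b')
  sorted[12] = edeebcedfbeccec$  (last char: '$')
  sorted[13] = edfbeccec$edeebc  (last char: 'c')
  sorted[14] = eebcedfbeccec$ed  (last char: 'd')
  sorted[15] = fbeccec$edeebced  (last char: 'd')
Last column: cefeecbeeecb$cdd
Original string S is at sorted index 12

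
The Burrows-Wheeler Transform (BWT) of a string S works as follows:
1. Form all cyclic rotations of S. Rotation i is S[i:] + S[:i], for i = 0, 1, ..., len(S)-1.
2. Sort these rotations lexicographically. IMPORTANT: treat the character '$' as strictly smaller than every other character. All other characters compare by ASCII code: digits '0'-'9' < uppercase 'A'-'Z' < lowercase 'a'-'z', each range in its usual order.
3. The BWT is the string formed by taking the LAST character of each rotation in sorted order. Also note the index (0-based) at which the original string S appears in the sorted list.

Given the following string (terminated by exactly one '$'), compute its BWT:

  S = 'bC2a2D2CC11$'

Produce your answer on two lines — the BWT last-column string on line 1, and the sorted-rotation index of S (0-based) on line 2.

All 12 rotations (rotation i = S[i:]+S[:i]):
  rot[0] = bC2a2D2CC11$
  rot[1] = C2a2D2CC11$b
  rot[2] = 2a2D2CC11$bC
  rot[3] = a2D2CC11$bC2
  rot[4] = 2D2CC11$bC2a
  rot[5] = D2CC11$bC2a2
  rot[6] = 2CC11$bC2a2D
  rot[7] = CC11$bC2a2D2
  rot[8] = C11$bC2a2D2C
  rot[9] = 11$bC2a2D2CC
  rot[10] = 1$bC2a2D2CC1
  rot[11] = $bC2a2D2CC11
Sorted (with $ < everything):
  sorted[0] = $bC2a2D2CC11  (last char: '1')
  sorted[1] = 1$bC2a2D2CC1  (last char: '1')
  sorted[2] = 11$bC2a2D2CC  (last char: 'C')
  sorted[3] = 2CC11$bC2a2D  (last char: 'D')
  sorted[4] = 2D2CC11$bC2a  (last char: 'a')
  sorted[5] = 2a2D2CC11$bC  (last char: 'C')
  sorted[6] = C11$bC2a2D2C  (last char: 'C')
  sorted[7] = C2a2D2CC11$b  (last char: 'b')
  sorted[8] = CC11$bC2a2D2  (last char: '2')
  sorted[9] = D2CC11$bC2a2  (last char: '2')
  sorted[10] = a2D2CC11$bC2  (last char: '2')
  sorted[11] = bC2a2D2CC11$  (last char: '$')
Last column: 11CDaCCb222$
Original string S is at sorted index 11

Answer: 11CDaCCb222$
11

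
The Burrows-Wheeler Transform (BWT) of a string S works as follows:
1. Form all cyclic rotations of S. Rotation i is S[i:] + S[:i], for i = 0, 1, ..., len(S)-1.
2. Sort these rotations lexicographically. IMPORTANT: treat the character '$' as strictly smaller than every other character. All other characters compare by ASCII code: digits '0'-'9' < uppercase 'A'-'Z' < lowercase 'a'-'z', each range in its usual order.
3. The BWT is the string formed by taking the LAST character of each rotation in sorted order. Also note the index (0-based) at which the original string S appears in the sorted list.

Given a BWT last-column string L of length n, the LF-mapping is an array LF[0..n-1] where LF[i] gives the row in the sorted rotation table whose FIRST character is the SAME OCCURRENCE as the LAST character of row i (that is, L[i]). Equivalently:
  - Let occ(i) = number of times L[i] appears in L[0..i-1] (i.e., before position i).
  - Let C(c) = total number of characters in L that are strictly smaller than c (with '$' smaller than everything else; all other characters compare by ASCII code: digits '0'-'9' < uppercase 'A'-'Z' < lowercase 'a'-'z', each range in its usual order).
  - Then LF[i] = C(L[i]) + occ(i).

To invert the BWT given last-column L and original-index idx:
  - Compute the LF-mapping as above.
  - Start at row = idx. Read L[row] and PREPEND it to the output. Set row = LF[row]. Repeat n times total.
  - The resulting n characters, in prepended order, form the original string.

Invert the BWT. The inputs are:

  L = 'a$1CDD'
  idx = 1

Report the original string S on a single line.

Answer: 1CDDa$

Derivation:
LF mapping: 5 0 1 2 3 4
Walk LF starting at row 1, prepending L[row]:
  step 1: row=1, L[1]='$', prepend. Next row=LF[1]=0
  step 2: row=0, L[0]='a', prepend. Next row=LF[0]=5
  step 3: row=5, L[5]='D', prepend. Next row=LF[5]=4
  step 4: row=4, L[4]='D', prepend. Next row=LF[4]=3
  step 5: row=3, L[3]='C', prepend. Next row=LF[3]=2
  step 6: row=2, L[2]='1', prepend. Next row=LF[2]=1
Reversed output: 1CDDa$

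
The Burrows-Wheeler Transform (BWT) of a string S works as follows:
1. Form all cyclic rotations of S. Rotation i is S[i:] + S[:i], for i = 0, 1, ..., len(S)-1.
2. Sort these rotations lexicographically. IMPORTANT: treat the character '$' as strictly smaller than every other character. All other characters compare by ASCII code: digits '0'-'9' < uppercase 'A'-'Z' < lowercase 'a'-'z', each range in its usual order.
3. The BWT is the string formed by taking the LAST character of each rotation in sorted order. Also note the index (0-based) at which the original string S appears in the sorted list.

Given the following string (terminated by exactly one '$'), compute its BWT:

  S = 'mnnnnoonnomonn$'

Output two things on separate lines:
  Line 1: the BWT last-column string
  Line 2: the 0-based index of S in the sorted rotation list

Answer: n$onomnonnnnmon
1

Derivation:
All 15 rotations (rotation i = S[i:]+S[:i]):
  rot[0] = mnnnnoonnomonn$
  rot[1] = nnnnoonnomonn$m
  rot[2] = nnnoonnomonn$mn
  rot[3] = nnoonnomonn$mnn
  rot[4] = noonnomonn$mnnn
  rot[5] = oonnomonn$mnnnn
  rot[6] = onnomonn$mnnnno
  rot[7] = nnomonn$mnnnnoo
  rot[8] = nomonn$mnnnnoon
  rot[9] = omonn$mnnnnoonn
  rot[10] = monn$mnnnnoonno
  rot[11] = onn$mnnnnoonnom
  rot[12] = nn$mnnnnoonnomo
  rot[13] = n$mnnnnoonnomon
  rot[14] = $mnnnnoonnomonn
Sorted (with $ < everything):
  sorted[0] = $mnnnnoonnomonn  (last char: 'n')
  sorted[1] = mnnnnoonnomonn$  (last char: '$')
  sorted[2] = monn$mnnnnoonno  (last char: 'o')
  sorted[3] = n$mnnnnoonnomon  (last char: 'n')
  sorted[4] = nn$mnnnnoonnomo  (last char: 'o')
  sorted[5] = nnnnoonnomonn$m  (last char: 'm')
  sorted[6] = nnnoonnomonn$mn  (last char: 'n')
  sorted[7] = nnomonn$mnnnnoo  (last char: 'o')
  sorted[8] = nnoonnomonn$mnn  (last char: 'n')
  sorted[9] = nomonn$mnnnnoon  (last char: 'n')
  sorted[10] = noonnomonn$mnnn  (last char: 'n')
  sorted[11] = omonn$mnnnnoonn  (last char: 'n')
  sorted[12] = onn$mnnnnoonnom  (last char: 'm')
  sorted[13] = onnomonn$mnnnno  (last char: 'o')
  sorted[14] = oonnomonn$mnnnn  (last char: 'n')
Last column: n$onomnonnnnmon
Original string S is at sorted index 1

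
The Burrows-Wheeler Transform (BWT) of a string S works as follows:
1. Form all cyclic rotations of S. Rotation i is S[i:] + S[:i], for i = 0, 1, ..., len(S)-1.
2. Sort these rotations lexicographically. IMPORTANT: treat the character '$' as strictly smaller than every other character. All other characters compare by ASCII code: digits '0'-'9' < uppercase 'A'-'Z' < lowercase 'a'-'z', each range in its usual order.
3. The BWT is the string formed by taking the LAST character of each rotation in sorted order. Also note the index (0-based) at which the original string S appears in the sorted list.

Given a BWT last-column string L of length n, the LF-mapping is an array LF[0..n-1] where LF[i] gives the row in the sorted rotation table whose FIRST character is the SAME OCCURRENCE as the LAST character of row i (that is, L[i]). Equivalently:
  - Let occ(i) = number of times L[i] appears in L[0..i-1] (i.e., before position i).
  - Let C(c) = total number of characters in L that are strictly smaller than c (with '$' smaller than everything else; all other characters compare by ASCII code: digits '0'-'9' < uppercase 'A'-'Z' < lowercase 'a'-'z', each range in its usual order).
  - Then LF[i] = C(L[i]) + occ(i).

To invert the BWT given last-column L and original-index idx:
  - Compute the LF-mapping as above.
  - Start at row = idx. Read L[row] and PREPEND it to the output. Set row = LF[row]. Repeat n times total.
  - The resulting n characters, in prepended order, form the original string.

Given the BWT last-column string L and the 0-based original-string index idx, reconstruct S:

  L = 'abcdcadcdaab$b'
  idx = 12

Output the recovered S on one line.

Answer: dbdacacbdcaba$

Derivation:
LF mapping: 1 5 8 11 9 2 12 10 13 3 4 6 0 7
Walk LF starting at row 12, prepending L[row]:
  step 1: row=12, L[12]='$', prepend. Next row=LF[12]=0
  step 2: row=0, L[0]='a', prepend. Next row=LF[0]=1
  step 3: row=1, L[1]='b', prepend. Next row=LF[1]=5
  step 4: row=5, L[5]='a', prepend. Next row=LF[5]=2
  step 5: row=2, L[2]='c', prepend. Next row=LF[2]=8
  step 6: row=8, L[8]='d', prepend. Next row=LF[8]=13
  step 7: row=13, L[13]='b', prepend. Next row=LF[13]=7
  step 8: row=7, L[7]='c', prepend. Next row=LF[7]=10
  step 9: row=10, L[10]='a', prepend. Next row=LF[10]=4
  step 10: row=4, L[4]='c', prepend. Next row=LF[4]=9
  step 11: row=9, L[9]='a', prepend. Next row=LF[9]=3
  step 12: row=3, L[3]='d', prepend. Next row=LF[3]=11
  step 13: row=11, L[11]='b', prepend. Next row=LF[11]=6
  step 14: row=6, L[6]='d', prepend. Next row=LF[6]=12
Reversed output: dbdacacbdcaba$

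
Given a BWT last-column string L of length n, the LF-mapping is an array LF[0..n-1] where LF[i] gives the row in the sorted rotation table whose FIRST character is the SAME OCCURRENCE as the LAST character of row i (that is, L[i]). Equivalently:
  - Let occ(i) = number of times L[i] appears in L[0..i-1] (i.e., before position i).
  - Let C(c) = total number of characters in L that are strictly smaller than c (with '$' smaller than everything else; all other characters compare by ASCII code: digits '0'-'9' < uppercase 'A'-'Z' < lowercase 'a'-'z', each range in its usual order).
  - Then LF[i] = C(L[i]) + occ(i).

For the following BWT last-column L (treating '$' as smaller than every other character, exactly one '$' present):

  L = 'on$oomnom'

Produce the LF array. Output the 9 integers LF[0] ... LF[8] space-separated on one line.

Answer: 5 3 0 6 7 1 4 8 2

Derivation:
Char counts: '$':1, 'm':2, 'n':2, 'o':4
C (first-col start): C('$')=0, C('m')=1, C('n')=3, C('o')=5
L[0]='o': occ=0, LF[0]=C('o')+0=5+0=5
L[1]='n': occ=0, LF[1]=C('n')+0=3+0=3
L[2]='$': occ=0, LF[2]=C('$')+0=0+0=0
L[3]='o': occ=1, LF[3]=C('o')+1=5+1=6
L[4]='o': occ=2, LF[4]=C('o')+2=5+2=7
L[5]='m': occ=0, LF[5]=C('m')+0=1+0=1
L[6]='n': occ=1, LF[6]=C('n')+1=3+1=4
L[7]='o': occ=3, LF[7]=C('o')+3=5+3=8
L[8]='m': occ=1, LF[8]=C('m')+1=1+1=2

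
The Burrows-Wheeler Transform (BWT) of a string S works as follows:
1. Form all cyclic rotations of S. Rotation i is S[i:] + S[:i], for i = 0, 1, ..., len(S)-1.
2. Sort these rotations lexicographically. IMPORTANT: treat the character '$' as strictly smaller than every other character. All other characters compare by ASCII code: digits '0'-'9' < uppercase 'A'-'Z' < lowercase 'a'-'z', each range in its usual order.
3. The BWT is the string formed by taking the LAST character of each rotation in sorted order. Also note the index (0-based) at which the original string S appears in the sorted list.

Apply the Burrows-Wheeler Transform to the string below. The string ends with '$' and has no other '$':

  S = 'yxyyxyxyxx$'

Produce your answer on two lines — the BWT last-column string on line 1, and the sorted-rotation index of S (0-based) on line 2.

Answer: xxyyyyxxy$x
9

Derivation:
All 11 rotations (rotation i = S[i:]+S[:i]):
  rot[0] = yxyyxyxyxx$
  rot[1] = xyyxyxyxx$y
  rot[2] = yyxyxyxx$yx
  rot[3] = yxyxyxx$yxy
  rot[4] = xyxyxx$yxyy
  rot[5] = yxyxx$yxyyx
  rot[6] = xyxx$yxyyxy
  rot[7] = yxx$yxyyxyx
  rot[8] = xx$yxyyxyxy
  rot[9] = x$yxyyxyxyx
  rot[10] = $yxyyxyxyxx
Sorted (with $ < everything):
  sorted[0] = $yxyyxyxyxx  (last char: 'x')
  sorted[1] = x$yxyyxyxyx  (last char: 'x')
  sorted[2] = xx$yxyyxyxy  (last char: 'y')
  sorted[3] = xyxx$yxyyxy  (last char: 'y')
  sorted[4] = xyxyxx$yxyy  (last char: 'y')
  sorted[5] = xyyxyxyxx$y  (last char: 'y')
  sorted[6] = yxx$yxyyxyx  (last char: 'x')
  sorted[7] = yxyxx$yxyyx  (last char: 'x')
  sorted[8] = yxyxyxx$yxy  (last char: 'y')
  sorted[9] = yxyyxyxyxx$  (last char: '$')
  sorted[10] = yyxyxyxx$yx  (last char: 'x')
Last column: xxyyyyxxy$x
Original string S is at sorted index 9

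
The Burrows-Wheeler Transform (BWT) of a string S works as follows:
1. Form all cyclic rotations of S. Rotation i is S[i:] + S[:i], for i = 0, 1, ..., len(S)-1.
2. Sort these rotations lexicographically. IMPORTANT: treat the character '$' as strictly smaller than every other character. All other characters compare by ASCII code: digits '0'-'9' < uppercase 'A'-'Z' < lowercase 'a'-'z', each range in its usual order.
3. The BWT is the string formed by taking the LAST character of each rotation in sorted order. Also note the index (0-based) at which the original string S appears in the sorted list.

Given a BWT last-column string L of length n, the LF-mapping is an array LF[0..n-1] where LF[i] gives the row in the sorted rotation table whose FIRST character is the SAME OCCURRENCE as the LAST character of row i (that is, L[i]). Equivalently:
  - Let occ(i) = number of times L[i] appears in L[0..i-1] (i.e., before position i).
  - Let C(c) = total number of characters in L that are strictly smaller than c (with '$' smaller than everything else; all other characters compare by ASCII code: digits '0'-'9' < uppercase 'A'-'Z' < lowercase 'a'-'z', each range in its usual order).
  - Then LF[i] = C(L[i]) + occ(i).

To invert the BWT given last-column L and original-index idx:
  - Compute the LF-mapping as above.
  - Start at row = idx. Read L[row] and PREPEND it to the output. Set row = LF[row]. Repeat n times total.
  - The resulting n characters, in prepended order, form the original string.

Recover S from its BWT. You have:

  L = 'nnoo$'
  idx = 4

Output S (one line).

LF mapping: 1 2 3 4 0
Walk LF starting at row 4, prepending L[row]:
  step 1: row=4, L[4]='$', prepend. Next row=LF[4]=0
  step 2: row=0, L[0]='n', prepend. Next row=LF[0]=1
  step 3: row=1, L[1]='n', prepend. Next row=LF[1]=2
  step 4: row=2, L[2]='o', prepend. Next row=LF[2]=3
  step 5: row=3, L[3]='o', prepend. Next row=LF[3]=4
Reversed output: oonn$

Answer: oonn$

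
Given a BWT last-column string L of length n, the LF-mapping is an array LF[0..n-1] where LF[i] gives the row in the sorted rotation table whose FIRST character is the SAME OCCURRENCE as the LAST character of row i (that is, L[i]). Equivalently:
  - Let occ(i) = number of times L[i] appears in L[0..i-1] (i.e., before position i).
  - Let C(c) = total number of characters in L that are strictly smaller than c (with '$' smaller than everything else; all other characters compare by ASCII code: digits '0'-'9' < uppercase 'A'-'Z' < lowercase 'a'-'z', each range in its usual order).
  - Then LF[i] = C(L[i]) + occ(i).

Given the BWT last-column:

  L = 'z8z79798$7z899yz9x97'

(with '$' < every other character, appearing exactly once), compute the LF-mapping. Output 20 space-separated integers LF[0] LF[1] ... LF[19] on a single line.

Answer: 16 5 17 1 8 2 9 6 0 3 18 7 10 11 15 19 12 14 13 4

Derivation:
Char counts: '$':1, '7':4, '8':3, '9':6, 'x':1, 'y':1, 'z':4
C (first-col start): C('$')=0, C('7')=1, C('8')=5, C('9')=8, C('x')=14, C('y')=15, C('z')=16
L[0]='z': occ=0, LF[0]=C('z')+0=16+0=16
L[1]='8': occ=0, LF[1]=C('8')+0=5+0=5
L[2]='z': occ=1, LF[2]=C('z')+1=16+1=17
L[3]='7': occ=0, LF[3]=C('7')+0=1+0=1
L[4]='9': occ=0, LF[4]=C('9')+0=8+0=8
L[5]='7': occ=1, LF[5]=C('7')+1=1+1=2
L[6]='9': occ=1, LF[6]=C('9')+1=8+1=9
L[7]='8': occ=1, LF[7]=C('8')+1=5+1=6
L[8]='$': occ=0, LF[8]=C('$')+0=0+0=0
L[9]='7': occ=2, LF[9]=C('7')+2=1+2=3
L[10]='z': occ=2, LF[10]=C('z')+2=16+2=18
L[11]='8': occ=2, LF[11]=C('8')+2=5+2=7
L[12]='9': occ=2, LF[12]=C('9')+2=8+2=10
L[13]='9': occ=3, LF[13]=C('9')+3=8+3=11
L[14]='y': occ=0, LF[14]=C('y')+0=15+0=15
L[15]='z': occ=3, LF[15]=C('z')+3=16+3=19
L[16]='9': occ=4, LF[16]=C('9')+4=8+4=12
L[17]='x': occ=0, LF[17]=C('x')+0=14+0=14
L[18]='9': occ=5, LF[18]=C('9')+5=8+5=13
L[19]='7': occ=3, LF[19]=C('7')+3=1+3=4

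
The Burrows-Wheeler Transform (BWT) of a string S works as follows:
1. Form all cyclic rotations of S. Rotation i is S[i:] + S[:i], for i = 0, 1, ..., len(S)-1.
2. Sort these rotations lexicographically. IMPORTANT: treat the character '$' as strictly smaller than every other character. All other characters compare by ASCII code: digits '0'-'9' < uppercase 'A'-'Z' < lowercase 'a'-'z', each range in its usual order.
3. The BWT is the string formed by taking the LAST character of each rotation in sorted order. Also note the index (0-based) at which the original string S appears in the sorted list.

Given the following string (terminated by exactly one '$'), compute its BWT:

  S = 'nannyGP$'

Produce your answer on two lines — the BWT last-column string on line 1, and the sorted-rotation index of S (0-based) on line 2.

Answer: PyGn$ann
4

Derivation:
All 8 rotations (rotation i = S[i:]+S[:i]):
  rot[0] = nannyGP$
  rot[1] = annyGP$n
  rot[2] = nnyGP$na
  rot[3] = nyGP$nan
  rot[4] = yGP$nann
  rot[5] = GP$nanny
  rot[6] = P$nannyG
  rot[7] = $nannyGP
Sorted (with $ < everything):
  sorted[0] = $nannyGP  (last char: 'P')
  sorted[1] = GP$nanny  (last char: 'y')
  sorted[2] = P$nannyG  (last char: 'G')
  sorted[3] = annyGP$n  (last char: 'n')
  sorted[4] = nannyGP$  (last char: '$')
  sorted[5] = nnyGP$na  (last char: 'a')
  sorted[6] = nyGP$nan  (last char: 'n')
  sorted[7] = yGP$nann  (last char: 'n')
Last column: PyGn$ann
Original string S is at sorted index 4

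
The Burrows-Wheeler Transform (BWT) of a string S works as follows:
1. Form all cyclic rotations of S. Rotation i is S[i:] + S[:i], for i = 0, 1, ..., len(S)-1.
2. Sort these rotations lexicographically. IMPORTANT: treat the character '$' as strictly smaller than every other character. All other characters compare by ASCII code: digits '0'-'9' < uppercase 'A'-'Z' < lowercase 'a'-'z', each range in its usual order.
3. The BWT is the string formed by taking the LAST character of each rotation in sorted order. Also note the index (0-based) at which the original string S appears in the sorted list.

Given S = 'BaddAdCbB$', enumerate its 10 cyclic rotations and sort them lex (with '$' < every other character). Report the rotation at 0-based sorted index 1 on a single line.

Answer: AdCbB$Badd

Derivation:
All 10 rotations (rotation i = S[i:]+S[:i]):
  rot[0] = BaddAdCbB$
  rot[1] = addAdCbB$B
  rot[2] = ddAdCbB$Ba
  rot[3] = dAdCbB$Bad
  rot[4] = AdCbB$Badd
  rot[5] = dCbB$BaddA
  rot[6] = CbB$BaddAd
  rot[7] = bB$BaddAdC
  rot[8] = B$BaddAdCb
  rot[9] = $BaddAdCbB
Sorted (with $ < everything):
  sorted[0] = $BaddAdCbB
  sorted[1] = AdCbB$Badd
  sorted[2] = B$BaddAdCb
  sorted[3] = BaddAdCbB$
  sorted[4] = CbB$BaddAd
  sorted[5] = addAdCbB$B
  sorted[6] = bB$BaddAdC
  sorted[7] = dAdCbB$Bad
  sorted[8] = dCbB$BaddA
  sorted[9] = ddAdCbB$Ba
sorted[1] = AdCbB$Badd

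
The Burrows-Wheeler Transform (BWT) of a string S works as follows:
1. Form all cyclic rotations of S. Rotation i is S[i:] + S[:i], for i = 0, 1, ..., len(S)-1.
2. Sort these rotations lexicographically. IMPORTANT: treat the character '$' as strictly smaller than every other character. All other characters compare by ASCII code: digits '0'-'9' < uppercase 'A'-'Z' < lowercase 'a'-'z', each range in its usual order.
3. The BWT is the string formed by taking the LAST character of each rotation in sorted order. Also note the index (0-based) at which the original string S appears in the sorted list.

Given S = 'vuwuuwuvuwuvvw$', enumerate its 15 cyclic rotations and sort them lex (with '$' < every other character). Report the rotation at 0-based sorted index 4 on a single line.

Answer: uwuuwuvuwuvvw$v

Derivation:
All 15 rotations (rotation i = S[i:]+S[:i]):
  rot[0] = vuwuuwuvuwuvvw$
  rot[1] = uwuuwuvuwuvvw$v
  rot[2] = wuuwuvuwuvvw$vu
  rot[3] = uuwuvuwuvvw$vuw
  rot[4] = uwuvuwuvvw$vuwu
  rot[5] = wuvuwuvvw$vuwuu
  rot[6] = uvuwuvvw$vuwuuw
  rot[7] = vuwuvvw$vuwuuwu
  rot[8] = uwuvvw$vuwuuwuv
  rot[9] = wuvvw$vuwuuwuvu
  rot[10] = uvvw$vuwuuwuvuw
  rot[11] = vvw$vuwuuwuvuwu
  rot[12] = vw$vuwuuwuvuwuv
  rot[13] = w$vuwuuwuvuwuvv
  rot[14] = $vuwuuwuvuwuvvw
Sorted (with $ < everything):
  sorted[0] = $vuwuuwuvuwuvvw
  sorted[1] = uuwuvuwuvvw$vuw
  sorted[2] = uvuwuvvw$vuwuuw
  sorted[3] = uvvw$vuwuuwuvuw
  sorted[4] = uwuuwuvuwuvvw$v
  sorted[5] = uwuvuwuvvw$vuwu
  sorted[6] = uwuvvw$vuwuuwuv
  sorted[7] = vuwuuwuvuwuvvw$
  sorted[8] = vuwuvvw$vuwuuwu
  sorted[9] = vvw$vuwuuwuvuwu
  sorted[10] = vw$vuwuuwuvuwuv
  sorted[11] = w$vuwuuwuvuwuvv
  sorted[12] = wuuwuvuwuvvw$vu
  sorted[13] = wuvuwuvvw$vuwuu
  sorted[14] = wuvvw$vuwuuwuvu
sorted[4] = uwuuwuvuwuvvw$v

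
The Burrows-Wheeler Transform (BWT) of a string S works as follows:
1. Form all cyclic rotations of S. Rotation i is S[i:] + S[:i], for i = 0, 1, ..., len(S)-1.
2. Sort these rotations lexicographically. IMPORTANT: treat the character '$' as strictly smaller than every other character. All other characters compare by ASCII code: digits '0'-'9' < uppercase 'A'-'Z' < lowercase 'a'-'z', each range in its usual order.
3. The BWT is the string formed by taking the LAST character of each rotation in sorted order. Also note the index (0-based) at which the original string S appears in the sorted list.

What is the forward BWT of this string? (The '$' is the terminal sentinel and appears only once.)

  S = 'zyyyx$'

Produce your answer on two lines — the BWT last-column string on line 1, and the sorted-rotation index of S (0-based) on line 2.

Answer: xyyyz$
5

Derivation:
All 6 rotations (rotation i = S[i:]+S[:i]):
  rot[0] = zyyyx$
  rot[1] = yyyx$z
  rot[2] = yyx$zy
  rot[3] = yx$zyy
  rot[4] = x$zyyy
  rot[5] = $zyyyx
Sorted (with $ < everything):
  sorted[0] = $zyyyx  (last char: 'x')
  sorted[1] = x$zyyy  (last char: 'y')
  sorted[2] = yx$zyy  (last char: 'y')
  sorted[3] = yyx$zy  (last char: 'y')
  sorted[4] = yyyx$z  (last char: 'z')
  sorted[5] = zyyyx$  (last char: '$')
Last column: xyyyz$
Original string S is at sorted index 5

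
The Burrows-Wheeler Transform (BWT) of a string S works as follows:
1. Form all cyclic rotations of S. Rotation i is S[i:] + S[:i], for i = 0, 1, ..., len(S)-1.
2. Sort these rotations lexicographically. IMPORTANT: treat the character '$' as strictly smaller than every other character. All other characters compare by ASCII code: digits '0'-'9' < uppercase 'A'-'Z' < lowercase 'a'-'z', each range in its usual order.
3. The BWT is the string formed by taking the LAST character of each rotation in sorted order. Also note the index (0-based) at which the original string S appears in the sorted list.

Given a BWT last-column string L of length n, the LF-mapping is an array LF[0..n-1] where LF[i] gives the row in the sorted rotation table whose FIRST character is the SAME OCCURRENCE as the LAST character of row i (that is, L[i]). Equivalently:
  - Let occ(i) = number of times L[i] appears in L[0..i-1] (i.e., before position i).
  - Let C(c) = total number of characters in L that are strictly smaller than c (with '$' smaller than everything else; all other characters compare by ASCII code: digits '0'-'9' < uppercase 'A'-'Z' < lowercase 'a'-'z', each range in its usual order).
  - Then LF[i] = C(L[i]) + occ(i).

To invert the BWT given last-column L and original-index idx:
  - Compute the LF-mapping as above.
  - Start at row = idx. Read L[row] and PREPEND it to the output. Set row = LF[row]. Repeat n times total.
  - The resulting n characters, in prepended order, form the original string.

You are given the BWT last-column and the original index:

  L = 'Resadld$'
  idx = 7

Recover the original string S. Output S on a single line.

Answer: saddleR$

Derivation:
LF mapping: 1 5 7 2 3 6 4 0
Walk LF starting at row 7, prepending L[row]:
  step 1: row=7, L[7]='$', prepend. Next row=LF[7]=0
  step 2: row=0, L[0]='R', prepend. Next row=LF[0]=1
  step 3: row=1, L[1]='e', prepend. Next row=LF[1]=5
  step 4: row=5, L[5]='l', prepend. Next row=LF[5]=6
  step 5: row=6, L[6]='d', prepend. Next row=LF[6]=4
  step 6: row=4, L[4]='d', prepend. Next row=LF[4]=3
  step 7: row=3, L[3]='a', prepend. Next row=LF[3]=2
  step 8: row=2, L[2]='s', prepend. Next row=LF[2]=7
Reversed output: saddleR$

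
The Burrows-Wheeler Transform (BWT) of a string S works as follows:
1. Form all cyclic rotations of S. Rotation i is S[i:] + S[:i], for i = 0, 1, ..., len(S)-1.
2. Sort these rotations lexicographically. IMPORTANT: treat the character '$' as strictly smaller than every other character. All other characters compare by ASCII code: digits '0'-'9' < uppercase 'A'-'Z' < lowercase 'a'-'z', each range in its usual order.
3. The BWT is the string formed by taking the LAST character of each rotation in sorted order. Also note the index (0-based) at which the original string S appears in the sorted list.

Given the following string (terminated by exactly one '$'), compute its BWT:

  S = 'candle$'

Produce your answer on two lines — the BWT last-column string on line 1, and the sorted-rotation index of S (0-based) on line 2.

Answer: ec$nlda
2

Derivation:
All 7 rotations (rotation i = S[i:]+S[:i]):
  rot[0] = candle$
  rot[1] = andle$c
  rot[2] = ndle$ca
  rot[3] = dle$can
  rot[4] = le$cand
  rot[5] = e$candl
  rot[6] = $candle
Sorted (with $ < everything):
  sorted[0] = $candle  (last char: 'e')
  sorted[1] = andle$c  (last char: 'c')
  sorted[2] = candle$  (last char: '$')
  sorted[3] = dle$can  (last char: 'n')
  sorted[4] = e$candl  (last char: 'l')
  sorted[5] = le$cand  (last char: 'd')
  sorted[6] = ndle$ca  (last char: 'a')
Last column: ec$nlda
Original string S is at sorted index 2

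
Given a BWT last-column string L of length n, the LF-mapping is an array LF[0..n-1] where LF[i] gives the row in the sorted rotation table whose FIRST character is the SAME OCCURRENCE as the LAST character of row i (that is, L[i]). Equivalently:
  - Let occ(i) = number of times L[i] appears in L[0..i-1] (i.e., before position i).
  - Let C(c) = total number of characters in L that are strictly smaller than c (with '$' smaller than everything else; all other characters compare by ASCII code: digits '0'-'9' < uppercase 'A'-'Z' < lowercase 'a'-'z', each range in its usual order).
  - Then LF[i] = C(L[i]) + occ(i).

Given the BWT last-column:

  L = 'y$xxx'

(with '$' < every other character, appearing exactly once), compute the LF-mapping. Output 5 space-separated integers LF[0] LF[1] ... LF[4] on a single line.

Answer: 4 0 1 2 3

Derivation:
Char counts: '$':1, 'x':3, 'y':1
C (first-col start): C('$')=0, C('x')=1, C('y')=4
L[0]='y': occ=0, LF[0]=C('y')+0=4+0=4
L[1]='$': occ=0, LF[1]=C('$')+0=0+0=0
L[2]='x': occ=0, LF[2]=C('x')+0=1+0=1
L[3]='x': occ=1, LF[3]=C('x')+1=1+1=2
L[4]='x': occ=2, LF[4]=C('x')+2=1+2=3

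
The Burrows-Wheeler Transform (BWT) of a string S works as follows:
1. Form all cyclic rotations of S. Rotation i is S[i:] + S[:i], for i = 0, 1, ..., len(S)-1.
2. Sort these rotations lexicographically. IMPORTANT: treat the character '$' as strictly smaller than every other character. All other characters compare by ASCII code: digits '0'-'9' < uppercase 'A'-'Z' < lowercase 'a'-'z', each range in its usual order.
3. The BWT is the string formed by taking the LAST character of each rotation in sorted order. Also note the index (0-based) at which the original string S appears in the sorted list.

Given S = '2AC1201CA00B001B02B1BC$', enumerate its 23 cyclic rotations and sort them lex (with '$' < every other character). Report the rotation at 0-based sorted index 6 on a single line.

All 23 rotations (rotation i = S[i:]+S[:i]):
  rot[0] = 2AC1201CA00B001B02B1BC$
  rot[1] = AC1201CA00B001B02B1BC$2
  rot[2] = C1201CA00B001B02B1BC$2A
  rot[3] = 1201CA00B001B02B1BC$2AC
  rot[4] = 201CA00B001B02B1BC$2AC1
  rot[5] = 01CA00B001B02B1BC$2AC12
  rot[6] = 1CA00B001B02B1BC$2AC120
  rot[7] = CA00B001B02B1BC$2AC1201
  rot[8] = A00B001B02B1BC$2AC1201C
  rot[9] = 00B001B02B1BC$2AC1201CA
  rot[10] = 0B001B02B1BC$2AC1201CA0
  rot[11] = B001B02B1BC$2AC1201CA00
  rot[12] = 001B02B1BC$2AC1201CA00B
  rot[13] = 01B02B1BC$2AC1201CA00B0
  rot[14] = 1B02B1BC$2AC1201CA00B00
  rot[15] = B02B1BC$2AC1201CA00B001
  rot[16] = 02B1BC$2AC1201CA00B001B
  rot[17] = 2B1BC$2AC1201CA00B001B0
  rot[18] = B1BC$2AC1201CA00B001B02
  rot[19] = 1BC$2AC1201CA00B001B02B
  rot[20] = BC$2AC1201CA00B001B02B1
  rot[21] = C$2AC1201CA00B001B02B1B
  rot[22] = $2AC1201CA00B001B02B1BC
Sorted (with $ < everything):
  sorted[0] = $2AC1201CA00B001B02B1BC
  sorted[1] = 001B02B1BC$2AC1201CA00B
  sorted[2] = 00B001B02B1BC$2AC1201CA
  sorted[3] = 01B02B1BC$2AC1201CA00B0
  sorted[4] = 01CA00B001B02B1BC$2AC12
  sorted[5] = 02B1BC$2AC1201CA00B001B
  sorted[6] = 0B001B02B1BC$2AC1201CA0
  sorted[7] = 1201CA00B001B02B1BC$2AC
  sorted[8] = 1B02B1BC$2AC1201CA00B00
  sorted[9] = 1BC$2AC1201CA00B001B02B
  sorted[10] = 1CA00B001B02B1BC$2AC120
  sorted[11] = 201CA00B001B02B1BC$2AC1
  sorted[12] = 2AC1201CA00B001B02B1BC$
  sorted[13] = 2B1BC$2AC1201CA00B001B0
  sorted[14] = A00B001B02B1BC$2AC1201C
  sorted[15] = AC1201CA00B001B02B1BC$2
  sorted[16] = B001B02B1BC$2AC1201CA00
  sorted[17] = B02B1BC$2AC1201CA00B001
  sorted[18] = B1BC$2AC1201CA00B001B02
  sorted[19] = BC$2AC1201CA00B001B02B1
  sorted[20] = C$2AC1201CA00B001B02B1B
  sorted[21] = C1201CA00B001B02B1BC$2A
  sorted[22] = CA00B001B02B1BC$2AC1201
sorted[6] = 0B001B02B1BC$2AC1201CA0

Answer: 0B001B02B1BC$2AC1201CA0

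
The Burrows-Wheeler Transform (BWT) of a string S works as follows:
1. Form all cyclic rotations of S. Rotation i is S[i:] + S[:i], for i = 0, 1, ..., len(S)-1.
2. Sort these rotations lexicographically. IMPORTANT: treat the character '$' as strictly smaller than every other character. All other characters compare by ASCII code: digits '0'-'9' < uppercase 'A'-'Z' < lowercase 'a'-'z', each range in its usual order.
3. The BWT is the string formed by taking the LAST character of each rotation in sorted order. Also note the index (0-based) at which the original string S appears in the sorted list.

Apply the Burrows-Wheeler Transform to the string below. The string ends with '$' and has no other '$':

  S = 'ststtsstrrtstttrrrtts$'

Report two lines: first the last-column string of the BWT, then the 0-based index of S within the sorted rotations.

All 22 rotations (rotation i = S[i:]+S[:i]):
  rot[0] = ststtsstrrtstttrrrtts$
  rot[1] = tsttsstrrtstttrrrtts$s
  rot[2] = sttsstrrtstttrrrtts$st
  rot[3] = ttsstrrtstttrrrtts$sts
  rot[4] = tsstrrtstttrrrtts$stst
  rot[5] = sstrrtstttrrrtts$ststt
  rot[6] = strrtstttrrrtts$ststts
  rot[7] = trrtstttrrrtts$ststtss
  rot[8] = rrtstttrrrtts$ststtsst
  rot[9] = rtstttrrrtts$ststtsstr
  rot[10] = tstttrrrtts$ststtsstrr
  rot[11] = stttrrrtts$ststtsstrrt
  rot[12] = tttrrrtts$ststtsstrrts
  rot[13] = ttrrrtts$ststtsstrrtst
  rot[14] = trrrtts$ststtsstrrtstt
  rot[15] = rrrtts$ststtsstrrtsttt
  rot[16] = rrtts$ststtsstrrtstttr
  rot[17] = rtts$ststtsstrrtstttrr
  rot[18] = tts$ststtsstrrtstttrrr
  rot[19] = ts$ststtsstrrtstttrrrt
  rot[20] = s$ststtsstrrtstttrrrtt
  rot[21] = $ststtsstrrtstttrrrtts
Sorted (with $ < everything):
  sorted[0] = $ststtsstrrtstttrrrtts  (last char: 's')
  sorted[1] = rrrtts$ststtsstrrtsttt  (last char: 't')
  sorted[2] = rrtstttrrrtts$ststtsst  (last char: 't')
  sorted[3] = rrtts$ststtsstrrtstttr  (last char: 'r')
  sorted[4] = rtstttrrrtts$ststtsstr  (last char: 'r')
  sorted[5] = rtts$ststtsstrrtstttrr  (last char: 'r')
  sorted[6] = s$ststtsstrrtstttrrrtt  (last char: 't')
  sorted[7] = sstrrtstttrrrtts$ststt  (last char: 't')
  sorted[8] = strrtstttrrrtts$ststts  (last char: 's')
  sorted[9] = ststtsstrrtstttrrrtts$  (last char: '$')
  sorted[10] = sttsstrrtstttrrrtts$st  (last char: 't')
  sorted[11] = stttrrrtts$ststtsstrrt  (last char: 't')
  sorted[12] = trrrtts$ststtsstrrtstt  (last char: 't')
  sorted[13] = trrtstttrrrtts$ststtss  (last char: 's')
  sorted[14] = ts$ststtsstrrtstttrrrt  (last char: 't')
  sorted[15] = tsstrrtstttrrrtts$stst  (last char: 't')
  sorted[16] = tsttsstrrtstttrrrtts$s  (last char: 's')
  sorted[17] = tstttrrrtts$ststtsstrr  (last char: 'r')
  sorted[18] = ttrrrtts$ststtsstrrtst  (last char: 't')
  sorted[19] = tts$ststtsstrrtstttrrr  (last char: 'r')
  sorted[20] = ttsstrrtstttrrrtts$sts  (last char: 's')
  sorted[21] = tttrrrtts$ststtsstrrts  (last char: 's')
Last column: sttrrrtts$tttsttsrtrss
Original string S is at sorted index 9

Answer: sttrrrtts$tttsttsrtrss
9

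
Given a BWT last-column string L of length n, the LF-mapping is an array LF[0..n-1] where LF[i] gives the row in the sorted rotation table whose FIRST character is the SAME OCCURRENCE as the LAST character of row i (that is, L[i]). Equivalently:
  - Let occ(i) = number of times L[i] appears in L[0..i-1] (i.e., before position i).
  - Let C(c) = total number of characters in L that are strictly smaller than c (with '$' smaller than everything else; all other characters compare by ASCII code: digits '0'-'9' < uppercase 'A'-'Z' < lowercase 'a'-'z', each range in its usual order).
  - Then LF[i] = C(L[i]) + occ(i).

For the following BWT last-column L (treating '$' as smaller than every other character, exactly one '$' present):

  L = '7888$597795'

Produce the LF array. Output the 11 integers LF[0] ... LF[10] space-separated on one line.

Char counts: '$':1, '5':2, '7':3, '8':3, '9':2
C (first-col start): C('$')=0, C('5')=1, C('7')=3, C('8')=6, C('9')=9
L[0]='7': occ=0, LF[0]=C('7')+0=3+0=3
L[1]='8': occ=0, LF[1]=C('8')+0=6+0=6
L[2]='8': occ=1, LF[2]=C('8')+1=6+1=7
L[3]='8': occ=2, LF[3]=C('8')+2=6+2=8
L[4]='$': occ=0, LF[4]=C('$')+0=0+0=0
L[5]='5': occ=0, LF[5]=C('5')+0=1+0=1
L[6]='9': occ=0, LF[6]=C('9')+0=9+0=9
L[7]='7': occ=1, LF[7]=C('7')+1=3+1=4
L[8]='7': occ=2, LF[8]=C('7')+2=3+2=5
L[9]='9': occ=1, LF[9]=C('9')+1=9+1=10
L[10]='5': occ=1, LF[10]=C('5')+1=1+1=2

Answer: 3 6 7 8 0 1 9 4 5 10 2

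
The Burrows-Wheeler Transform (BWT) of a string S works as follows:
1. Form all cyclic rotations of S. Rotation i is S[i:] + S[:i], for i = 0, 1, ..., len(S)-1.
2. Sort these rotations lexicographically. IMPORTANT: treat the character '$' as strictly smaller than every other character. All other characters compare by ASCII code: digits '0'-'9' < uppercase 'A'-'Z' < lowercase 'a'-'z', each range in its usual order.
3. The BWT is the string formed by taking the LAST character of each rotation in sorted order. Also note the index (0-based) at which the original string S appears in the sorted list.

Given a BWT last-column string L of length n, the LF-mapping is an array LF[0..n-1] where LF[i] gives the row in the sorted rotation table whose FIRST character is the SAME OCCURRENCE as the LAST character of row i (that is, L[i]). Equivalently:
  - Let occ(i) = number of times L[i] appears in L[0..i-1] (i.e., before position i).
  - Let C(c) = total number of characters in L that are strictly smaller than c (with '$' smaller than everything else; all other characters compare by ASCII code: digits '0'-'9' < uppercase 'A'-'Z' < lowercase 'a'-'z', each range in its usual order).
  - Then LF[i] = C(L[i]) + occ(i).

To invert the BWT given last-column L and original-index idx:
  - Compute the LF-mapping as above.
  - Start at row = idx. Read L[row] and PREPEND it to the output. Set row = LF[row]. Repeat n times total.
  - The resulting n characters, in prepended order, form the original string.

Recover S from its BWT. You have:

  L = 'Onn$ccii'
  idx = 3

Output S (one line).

LF mapping: 1 6 7 0 2 3 4 5
Walk LF starting at row 3, prepending L[row]:
  step 1: row=3, L[3]='$', prepend. Next row=LF[3]=0
  step 2: row=0, L[0]='O', prepend. Next row=LF[0]=1
  step 3: row=1, L[1]='n', prepend. Next row=LF[1]=6
  step 4: row=6, L[6]='i', prepend. Next row=LF[6]=4
  step 5: row=4, L[4]='c', prepend. Next row=LF[4]=2
  step 6: row=2, L[2]='n', prepend. Next row=LF[2]=7
  step 7: row=7, L[7]='i', prepend. Next row=LF[7]=5
  step 8: row=5, L[5]='c', prepend. Next row=LF[5]=3
Reversed output: cincinO$

Answer: cincinO$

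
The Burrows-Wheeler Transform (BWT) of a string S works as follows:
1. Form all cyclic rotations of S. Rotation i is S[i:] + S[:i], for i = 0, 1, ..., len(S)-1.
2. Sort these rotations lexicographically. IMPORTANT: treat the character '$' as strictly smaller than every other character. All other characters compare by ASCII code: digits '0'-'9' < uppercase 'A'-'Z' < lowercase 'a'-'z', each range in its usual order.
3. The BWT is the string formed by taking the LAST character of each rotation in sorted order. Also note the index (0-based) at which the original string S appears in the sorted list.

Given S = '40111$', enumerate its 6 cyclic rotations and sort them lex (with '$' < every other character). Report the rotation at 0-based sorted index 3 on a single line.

All 6 rotations (rotation i = S[i:]+S[:i]):
  rot[0] = 40111$
  rot[1] = 0111$4
  rot[2] = 111$40
  rot[3] = 11$401
  rot[4] = 1$4011
  rot[5] = $40111
Sorted (with $ < everything):
  sorted[0] = $40111
  sorted[1] = 0111$4
  sorted[2] = 1$4011
  sorted[3] = 11$401
  sorted[4] = 111$40
  sorted[5] = 40111$
sorted[3] = 11$401

Answer: 11$401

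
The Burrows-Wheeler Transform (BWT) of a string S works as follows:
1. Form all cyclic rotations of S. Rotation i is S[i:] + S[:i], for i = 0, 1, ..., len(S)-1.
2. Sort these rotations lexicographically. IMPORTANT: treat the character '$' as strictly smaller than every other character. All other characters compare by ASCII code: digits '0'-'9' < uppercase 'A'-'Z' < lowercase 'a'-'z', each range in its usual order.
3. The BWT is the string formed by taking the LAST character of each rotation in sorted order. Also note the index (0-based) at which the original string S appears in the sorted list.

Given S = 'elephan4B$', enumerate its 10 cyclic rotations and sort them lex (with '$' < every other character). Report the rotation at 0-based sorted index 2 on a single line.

Answer: B$elephan4

Derivation:
All 10 rotations (rotation i = S[i:]+S[:i]):
  rot[0] = elephan4B$
  rot[1] = lephan4B$e
  rot[2] = ephan4B$el
  rot[3] = phan4B$ele
  rot[4] = han4B$elep
  rot[5] = an4B$eleph
  rot[6] = n4B$elepha
  rot[7] = 4B$elephan
  rot[8] = B$elephan4
  rot[9] = $elephan4B
Sorted (with $ < everything):
  sorted[0] = $elephan4B
  sorted[1] = 4B$elephan
  sorted[2] = B$elephan4
  sorted[3] = an4B$eleph
  sorted[4] = elephan4B$
  sorted[5] = ephan4B$el
  sorted[6] = han4B$elep
  sorted[7] = lephan4B$e
  sorted[8] = n4B$elepha
  sorted[9] = phan4B$ele
sorted[2] = B$elephan4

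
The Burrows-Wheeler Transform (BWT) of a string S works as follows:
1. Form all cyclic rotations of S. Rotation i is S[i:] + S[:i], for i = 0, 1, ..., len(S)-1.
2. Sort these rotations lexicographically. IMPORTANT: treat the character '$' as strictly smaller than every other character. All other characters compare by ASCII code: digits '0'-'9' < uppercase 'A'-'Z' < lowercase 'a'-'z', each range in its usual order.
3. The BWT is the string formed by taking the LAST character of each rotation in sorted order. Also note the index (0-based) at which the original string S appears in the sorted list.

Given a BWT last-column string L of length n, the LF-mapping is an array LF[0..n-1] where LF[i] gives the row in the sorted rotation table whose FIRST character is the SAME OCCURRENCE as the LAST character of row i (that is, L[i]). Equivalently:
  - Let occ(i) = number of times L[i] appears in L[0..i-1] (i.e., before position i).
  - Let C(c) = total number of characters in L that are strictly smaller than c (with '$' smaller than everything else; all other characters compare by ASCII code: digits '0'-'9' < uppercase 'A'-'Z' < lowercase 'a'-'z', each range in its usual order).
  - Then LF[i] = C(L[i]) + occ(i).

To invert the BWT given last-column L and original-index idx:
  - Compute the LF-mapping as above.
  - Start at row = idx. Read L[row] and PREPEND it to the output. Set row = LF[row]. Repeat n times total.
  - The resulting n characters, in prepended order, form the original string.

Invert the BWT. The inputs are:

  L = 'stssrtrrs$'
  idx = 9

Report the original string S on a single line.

LF mapping: 4 8 5 6 1 9 2 3 7 0
Walk LF starting at row 9, prepending L[row]:
  step 1: row=9, L[9]='$', prepend. Next row=LF[9]=0
  step 2: row=0, L[0]='s', prepend. Next row=LF[0]=4
  step 3: row=4, L[4]='r', prepend. Next row=LF[4]=1
  step 4: row=1, L[1]='t', prepend. Next row=LF[1]=8
  step 5: row=8, L[8]='s', prepend. Next row=LF[8]=7
  step 6: row=7, L[7]='r', prepend. Next row=LF[7]=3
  step 7: row=3, L[3]='s', prepend. Next row=LF[3]=6
  step 8: row=6, L[6]='r', prepend. Next row=LF[6]=2
  step 9: row=2, L[2]='s', prepend. Next row=LF[2]=5
  step 10: row=5, L[5]='t', prepend. Next row=LF[5]=9
Reversed output: tsrsrstrs$

Answer: tsrsrstrs$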